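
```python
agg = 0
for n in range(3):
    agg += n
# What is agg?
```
Trace:
  agg=0
  agg=0, n=0
  agg=1, n=1
  agg=3, n=2

Final answer: 3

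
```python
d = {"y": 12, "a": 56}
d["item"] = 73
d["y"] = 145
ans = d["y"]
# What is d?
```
Trace:
  d={'y': 12, 'a': 56}
  d={'y': 12, 'a': 56, 'item': 73}
  d={'y': 145, 'a': 56, 'item': 73}
  d={'y': 145, 'a': 56, 'item': 73}, ans=145

Final answer: {'y': 145, 'a': 56, 'item': 73}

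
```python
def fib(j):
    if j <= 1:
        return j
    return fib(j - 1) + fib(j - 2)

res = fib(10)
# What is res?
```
Call trace (a repeated sub-call is expanded the first time; later identical calls just restate its return value):
fib(j=10)
  fib(j=9)
    fib(j=8)
      fib(j=7)
        fib(j=6)
          fib(j=5)
            fib(j=4)
              fib(j=3)
                fib(j=2)
                  fib(j=1)
                  -> return 1
                  fib(j=0)
                  -> return 0
                -> return 1
                fib(j=1)
                -> return 1
              -> return 2
              fib(j=2) -> return 1  (same call as traced above)
            -> return 3
            fib(j=3) -> return 2  (same call as traced above)
          -> return 5
          fib(j=4) -> return 3  (same call as traced above)
        -> return 8
        fib(j=5) -> return 5  (same call as traced above)
      -> return 13
      fib(j=6) -> return 8  (same call as traced above)
    -> return 21
    fib(j=7) -> return 13  (same call as traced above)
  -> return 34
  fib(j=8) -> return 21  (same call as traced above)
-> return 55

Final answer: 55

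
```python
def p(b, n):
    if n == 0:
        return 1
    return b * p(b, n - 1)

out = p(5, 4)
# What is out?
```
Call trace:
p(b=5, n=4)
  p(b=5, n=3)
    p(b=5, n=2)
      p(b=5, n=1)
        p(b=5, n=0)
        -> return 1
      -> return 5
    -> return 25
  -> return 125
-> return 625

Final answer: 625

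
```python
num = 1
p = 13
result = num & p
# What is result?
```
Trace:
  num=1
  num=1, p=13
  num=1, p=13, result=1

Final answer: 1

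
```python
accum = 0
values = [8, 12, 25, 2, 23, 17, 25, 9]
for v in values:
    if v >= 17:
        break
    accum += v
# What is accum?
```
Trace:
  accum=0
  accum=8, v=8
  accum=20, v=12
  accum=20, v=25

Final answer: 20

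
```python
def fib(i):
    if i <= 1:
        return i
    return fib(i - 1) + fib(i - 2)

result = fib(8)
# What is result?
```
Call trace (a repeated sub-call is expanded the first time; later identical calls just restate its return value):
fib(i=8)
  fib(i=7)
    fib(i=6)
      fib(i=5)
        fib(i=4)
          fib(i=3)
            fib(i=2)
              fib(i=1)
              -> return 1
              fib(i=0)
              -> return 0
            -> return 1
            fib(i=1)
            -> return 1
          -> return 2
          fib(i=2) -> return 1  (same call as traced above)
        -> return 3
        fib(i=3) -> return 2  (same call as traced above)
      -> return 5
      fib(i=4) -> return 3  (same call as traced above)
    -> return 8
    fib(i=5) -> return 5  (same call as traced above)
  -> return 13
  fib(i=6) -> return 8  (same call as traced above)
-> return 21

Final answer: 21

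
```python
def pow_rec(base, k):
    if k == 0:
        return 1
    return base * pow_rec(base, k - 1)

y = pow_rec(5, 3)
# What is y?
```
Call trace:
pow_rec(base=5, k=3)
  pow_rec(base=5, k=2)
    pow_rec(base=5, k=1)
      pow_rec(base=5, k=0)
      -> return 1
    -> return 5
  -> return 25
-> return 125

Final answer: 125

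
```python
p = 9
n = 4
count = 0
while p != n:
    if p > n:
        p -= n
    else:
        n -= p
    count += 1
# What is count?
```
Trace:
  p=9
  p=9, n=4
  p=9, n=4, count=0
  p=5, n=4, count=1
  p=1, n=4, count=2
  p=1, n=3, count=3
  p=1, n=2, count=4
  p=1, n=1, count=5

Final answer: 5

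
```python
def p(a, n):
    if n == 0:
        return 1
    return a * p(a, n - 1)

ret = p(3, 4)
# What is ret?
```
Call trace:
p(a=3, n=4)
  p(a=3, n=3)
    p(a=3, n=2)
      p(a=3, n=1)
        p(a=3, n=0)
        -> return 1
      -> return 3
    -> return 9
  -> return 27
-> return 81

Final answer: 81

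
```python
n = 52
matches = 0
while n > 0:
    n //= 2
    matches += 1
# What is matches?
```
Trace:
  n=52
  n=52, matches=0
  n=26, matches=1
  n=13, matches=2
  n=6, matches=3
  n=3, matches=4
  n=1, matches=5
  n=0, matches=6

Final answer: 6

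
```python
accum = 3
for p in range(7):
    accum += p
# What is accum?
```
Trace:
  accum=3
  accum=3, p=0
  accum=4, p=1
  accum=6, p=2
  accum=9, p=3
  accum=13, p=4
  accum=18, p=5
  accum=24, p=6

Final answer: 24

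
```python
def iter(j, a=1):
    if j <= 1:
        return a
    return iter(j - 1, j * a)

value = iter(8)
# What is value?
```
Call trace:
iter(j=8, a=1)
  iter(j=7, a=8)
    iter(j=6, a=56)
      iter(j=5, a=336)
        iter(j=4, a=1680)
          iter(j=3, a=6720)
            iter(j=2, a=20160)
              iter(j=1, a=40320)
              -> return 40320
            -> return 40320
          -> return 40320
        -> return 40320
      -> return 40320
    -> return 40320
  -> return 40320
-> return 40320

Final answer: 40320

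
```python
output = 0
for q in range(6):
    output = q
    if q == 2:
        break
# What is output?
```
Trace:
  output=0
  output=0, q=0
  output=1, q=1
  output=2, q=2

Final answer: 2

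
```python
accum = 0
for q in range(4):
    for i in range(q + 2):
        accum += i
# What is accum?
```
Trace:
  accum=0
  accum=0, q=0, i=0
  accum=1, q=0, i=1
  accum=1, q=1, i=0
  accum=2, q=1, i=1
  accum=4, q=1, i=2
  accum=4, q=2, i=0
  accum=5, q=2, i=1
  accum=7, q=2, i=2
  accum=10, q=2, i=3
  accum=10, q=3, i=0
  accum=11, q=3, i=1
  accum=13, q=3, i=2
  accum=16, q=3, i=3
  accum=20, q=3, i=4

Final answer: 20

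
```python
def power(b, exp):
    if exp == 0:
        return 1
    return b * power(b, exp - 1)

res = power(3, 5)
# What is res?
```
Call trace:
power(b=3, exp=5)
  power(b=3, exp=4)
    power(b=3, exp=3)
      power(b=3, exp=2)
        power(b=3, exp=1)
          power(b=3, exp=0)
          -> return 1
        -> return 3
      -> return 9
    -> return 27
  -> return 81
-> return 243

Final answer: 243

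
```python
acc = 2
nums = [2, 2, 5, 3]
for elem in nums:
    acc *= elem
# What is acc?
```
Trace:
  acc=2
  acc=4, elem=2
  acc=8, elem=2
  acc=40, elem=5
  acc=120, elem=3

Final answer: 120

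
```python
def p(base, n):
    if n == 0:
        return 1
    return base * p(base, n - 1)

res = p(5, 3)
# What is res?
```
Call trace:
p(base=5, n=3)
  p(base=5, n=2)
    p(base=5, n=1)
      p(base=5, n=0)
      -> return 1
    -> return 5
  -> return 25
-> return 125

Final answer: 125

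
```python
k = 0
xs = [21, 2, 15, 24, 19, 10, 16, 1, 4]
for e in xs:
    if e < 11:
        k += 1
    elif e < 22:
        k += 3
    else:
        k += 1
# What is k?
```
Trace:
  k=0
  k=3, e=21
  k=4, e=2
  k=7, e=15
  k=8, e=24
  k=11, e=19
  k=12, e=10
  k=15, e=16
  k=16, e=1
  k=17, e=4

Final answer: 17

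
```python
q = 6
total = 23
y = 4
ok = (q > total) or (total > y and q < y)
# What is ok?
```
Trace:
  q=6
  q=6, total=23
  q=6, total=23, y=4
  q=6, total=23, y=4, ok=False

Final answer: False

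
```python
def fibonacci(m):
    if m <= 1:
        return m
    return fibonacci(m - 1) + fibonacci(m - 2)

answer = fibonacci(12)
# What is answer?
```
Call trace (a repeated sub-call is expanded the first time; later identical calls just restate its return value):
fibonacci(m=12)
  fibonacci(m=11)
    fibonacci(m=10)
      fibonacci(m=9)
        fibonacci(m=8)
          fibonacci(m=7)
            fibonacci(m=6)
              fibonacci(m=5)
                fibonacci(m=4)
                  fibonacci(m=3)
                    fibonacci(m=2)
                      fibonacci(m=1)
                      -> return 1
                      fibonacci(m=0)
                      -> return 0
                    -> return 1
                    fibonacci(m=1)
                    -> return 1
                  -> return 2
                  fibonacci(m=2) -> return 1  (same call as traced above)
                -> return 3
                fibonacci(m=3) -> return 2  (same call as traced above)
              -> return 5
              fibonacci(m=4) -> return 3  (same call as traced above)
            -> return 8
            fibonacci(m=5) -> return 5  (same call as traced above)
          -> return 13
          fibonacci(m=6) -> return 8  (same call as traced above)
        -> return 21
        fibonacci(m=7) -> return 13  (same call as traced above)
      -> return 34
      fibonacci(m=8) -> return 21  (same call as traced above)
    -> return 55
    fibonacci(m=9) -> return 34  (same call as traced above)
  -> return 89
  fibonacci(m=10) -> return 55  (same call as traced above)
-> return 144

Final answer: 144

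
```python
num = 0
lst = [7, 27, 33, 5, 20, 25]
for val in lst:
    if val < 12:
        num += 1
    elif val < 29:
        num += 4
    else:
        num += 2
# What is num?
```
Trace:
  num=0
  num=1, val=7
  num=5, val=27
  num=7, val=33
  num=8, val=5
  num=12, val=20
  num=16, val=25

Final answer: 16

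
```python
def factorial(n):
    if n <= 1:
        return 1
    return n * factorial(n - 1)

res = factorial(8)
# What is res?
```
Call trace:
factorial(n=8)
  factorial(n=7)
    factorial(n=6)
      factorial(n=5)
        factorial(n=4)
          factorial(n=3)
            factorial(n=2)
              factorial(n=1)
              -> return 1
            -> return 2
          -> return 6
        -> return 24
      -> return 120
    -> return 720
  -> return 5040
-> return 40320

Final answer: 40320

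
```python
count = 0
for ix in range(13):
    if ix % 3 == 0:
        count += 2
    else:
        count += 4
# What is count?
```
Trace:
  count=0
  count=2, ix=0
  count=6, ix=1
  count=10, ix=2
  count=12, ix=3
  count=16, ix=4
  count=20, ix=5
  count=22, ix=6
  count=26, ix=7
  count=30, ix=8
  count=32, ix=9
  count=36, ix=10
  count=40, ix=11
  count=42, ix=12

Final answer: 42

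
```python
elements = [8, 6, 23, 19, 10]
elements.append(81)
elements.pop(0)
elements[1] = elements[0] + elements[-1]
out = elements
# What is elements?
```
Trace:
  elements=[8, 6, 23, 19, 10]
  elements=[8, 6, 23, 19, 10, 81]
  elements=[6, 23, 19, 10, 81]
  elements=[6, 87, 19, 10, 81]
  elements=[6, 87, 19, 10, 81], out=[6, 87, 19, 10, 81]

Final answer: [6, 87, 19, 10, 81]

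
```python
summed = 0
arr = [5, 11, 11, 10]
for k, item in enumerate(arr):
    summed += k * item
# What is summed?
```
Trace:
  summed=0
  summed=0, k=0, item=5
  summed=11, k=1, item=11
  summed=33, k=2, item=11
  summed=63, k=3, item=10

Final answer: 63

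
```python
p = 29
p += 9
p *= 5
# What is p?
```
Trace:
  p=29
  p=38
  p=190

Final answer: 190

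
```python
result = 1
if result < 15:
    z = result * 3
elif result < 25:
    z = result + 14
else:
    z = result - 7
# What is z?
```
Trace:
  result=1
  result=1, z=3

Final answer: 3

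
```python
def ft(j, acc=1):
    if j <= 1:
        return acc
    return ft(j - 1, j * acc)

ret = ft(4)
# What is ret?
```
Call trace:
ft(j=4, acc=1)
  ft(j=3, acc=4)
    ft(j=2, acc=12)
      ft(j=1, acc=24)
      -> return 24
    -> return 24
  -> return 24
-> return 24

Final answer: 24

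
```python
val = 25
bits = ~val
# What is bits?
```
Trace:
  val=25
  val=25, bits=-26

Final answer: -26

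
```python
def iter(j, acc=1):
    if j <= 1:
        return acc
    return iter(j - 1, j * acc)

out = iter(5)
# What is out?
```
Call trace:
iter(j=5, acc=1)
  iter(j=4, acc=5)
    iter(j=3, acc=20)
      iter(j=2, acc=60)
        iter(j=1, acc=120)
        -> return 120
      -> return 120
    -> return 120
  -> return 120
-> return 120

Final answer: 120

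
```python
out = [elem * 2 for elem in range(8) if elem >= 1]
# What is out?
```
Trace:
  elem=0
  elem=1
  elem=2
  elem=3
  elem=4
  elem=5
  elem=6
  elem=7
  out=[2, 4, 6, 8, 10, 12, 14]

Final answer: [2, 4, 6, 8, 10, 12, 14]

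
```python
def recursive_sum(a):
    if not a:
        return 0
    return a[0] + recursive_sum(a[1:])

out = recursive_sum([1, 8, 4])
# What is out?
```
Call trace:
recursive_sum(a=[1, 8, 4])
  recursive_sum(a=[8, 4])
    recursive_sum(a=[4])
      recursive_sum(a=[])
      -> return 0
    -> return 4
  -> return 12
-> return 13

Final answer: 13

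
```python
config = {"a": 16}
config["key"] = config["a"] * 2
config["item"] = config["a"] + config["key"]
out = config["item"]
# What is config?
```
Trace:
  config={'a': 16}
  config={'a': 16, 'key': 32}
  config={'a': 16, 'key': 32, 'item': 48}
  config={'a': 16, 'key': 32, 'item': 48}, out=48

Final answer: {'a': 16, 'key': 32, 'item': 48}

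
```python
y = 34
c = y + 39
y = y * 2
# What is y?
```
Trace:
  y=34
  y=34, c=73
  y=68, c=73

Final answer: 68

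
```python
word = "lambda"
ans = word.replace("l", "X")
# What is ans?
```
Trace:
  word='lambda'
  word='lambda', ans='Xambda'

Final answer: 'Xambda'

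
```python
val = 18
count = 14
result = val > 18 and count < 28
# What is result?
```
Trace:
  val=18
  val=18, count=14
  val=18, count=14, result=False

Final answer: False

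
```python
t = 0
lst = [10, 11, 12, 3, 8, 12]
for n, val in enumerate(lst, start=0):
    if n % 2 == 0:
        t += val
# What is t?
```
Trace:
  t=0
  t=10, n=0, val=10
  t=10, n=1, val=11
  t=22, n=2, val=12
  t=22, n=3, val=3
  t=30, n=4, val=8
  t=30, n=5, val=12

Final answer: 30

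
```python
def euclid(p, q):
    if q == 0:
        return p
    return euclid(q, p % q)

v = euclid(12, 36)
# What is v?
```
Call trace:
euclid(p=12, q=36)
  euclid(p=36, q=12)
    euclid(p=12, q=0)
    -> return 12
  -> return 12
-> return 12

Final answer: 12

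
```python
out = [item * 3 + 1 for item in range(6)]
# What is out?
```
Trace:
  item=0
  item=1
  item=2
  item=3
  item=4
  item=5
  out=[1, 4, 7, 10, 13, 16]

Final answer: [1, 4, 7, 10, 13, 16]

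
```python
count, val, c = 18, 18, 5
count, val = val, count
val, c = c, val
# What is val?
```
Trace:
  count=18, val=18, c=5
  count=18, val=18, c=5
  count=18, val=5, c=18

Final answer: 5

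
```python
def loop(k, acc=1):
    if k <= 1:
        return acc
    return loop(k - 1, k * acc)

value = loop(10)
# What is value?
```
Call trace:
loop(k=10, acc=1)
  loop(k=9, acc=10)
    loop(k=8, acc=90)
      loop(k=7, acc=720)
        loop(k=6, acc=5040)
          loop(k=5, acc=30240)
            loop(k=4, acc=151200)
              loop(k=3, acc=604800)
                loop(k=2, acc=1814400)
                  loop(k=1, acc=3628800)
                  -> return 3628800
                -> return 3628800
              -> return 3628800
            -> return 3628800
          -> return 3628800
        -> return 3628800
      -> return 3628800
    -> return 3628800
  -> return 3628800
-> return 3628800

Final answer: 3628800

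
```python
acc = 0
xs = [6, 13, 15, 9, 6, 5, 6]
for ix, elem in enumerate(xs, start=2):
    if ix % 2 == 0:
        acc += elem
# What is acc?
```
Trace:
  acc=0
  acc=6, ix=2, elem=6
  acc=6, ix=3, elem=13
  acc=21, ix=4, elem=15
  acc=21, ix=5, elem=9
  acc=27, ix=6, elem=6
  acc=27, ix=7, elem=5
  acc=33, ix=8, elem=6

Final answer: 33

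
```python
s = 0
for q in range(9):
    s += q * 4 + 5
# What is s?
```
Trace:
  s=0
  s=5, q=0
  s=14, q=1
  s=27, q=2
  s=44, q=3
  s=65, q=4
  s=90, q=5
  s=119, q=6
  s=152, q=7
  s=189, q=8

Final answer: 189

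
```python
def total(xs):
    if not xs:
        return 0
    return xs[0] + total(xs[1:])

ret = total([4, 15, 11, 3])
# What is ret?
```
Call trace:
total(xs=[4, 15, 11, 3])
  total(xs=[15, 11, 3])
    total(xs=[11, 3])
      total(xs=[3])
        total(xs=[])
        -> return 0
      -> return 3
    -> return 14
  -> return 29
-> return 33

Final answer: 33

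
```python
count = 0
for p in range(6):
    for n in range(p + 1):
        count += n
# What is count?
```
Trace:
  count=0
  count=0, p=0, n=0
  count=0, p=1, n=0
  count=1, p=1, n=1
  count=1, p=2, n=0
  count=2, p=2, n=1
  count=4, p=2, n=2
  count=4, p=3, n=0
  count=5, p=3, n=1
  count=7, p=3, n=2
  count=10, p=3, n=3
  count=10, p=4, n=0
  count=11, p=4, n=1
  count=13, p=4, n=2
  count=16, p=4, n=3
  count=20, p=4, n=4
  count=20, p=5, n=0
  count=21, p=5, n=1
  count=23, p=5, n=2
  count=26, p=5, n=3
  count=30, p=5, n=4
  count=35, p=5, n=5

Final answer: 35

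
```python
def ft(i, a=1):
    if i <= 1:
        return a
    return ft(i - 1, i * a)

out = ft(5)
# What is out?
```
Call trace:
ft(i=5, a=1)
  ft(i=4, a=5)
    ft(i=3, a=20)
      ft(i=2, a=60)
        ft(i=1, a=120)
        -> return 120
      -> return 120
    -> return 120
  -> return 120
-> return 120

Final answer: 120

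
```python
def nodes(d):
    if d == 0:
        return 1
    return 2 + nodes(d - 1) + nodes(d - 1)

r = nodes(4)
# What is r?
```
Call trace (a repeated sub-call is expanded the first time; later identical calls just restate its return value):
nodes(d=4)
  nodes(d=3)
    nodes(d=2)
      nodes(d=1)
        nodes(d=0)
        -> return 1
        nodes(d=0)
        -> return 1
      -> return 4
      nodes(d=1) -> return 4  (same call as traced above)
    -> return 10
    nodes(d=2) -> return 10  (same call as traced above)
  -> return 22
  nodes(d=3) -> return 22  (same call as traced above)
-> return 46

Final answer: 46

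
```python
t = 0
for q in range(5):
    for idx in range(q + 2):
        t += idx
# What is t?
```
Trace:
  t=0
  t=0, q=0, idx=0
  t=1, q=0, idx=1
  t=1, q=1, idx=0
  t=2, q=1, idx=1
  t=4, q=1, idx=2
  t=4, q=2, idx=0
  t=5, q=2, idx=1
  t=7, q=2, idx=2
  t=10, q=2, idx=3
  t=10, q=3, idx=0
  t=11, q=3, idx=1
  t=13, q=3, idx=2
  t=16, q=3, idx=3
  t=20, q=3, idx=4
  t=20, q=4, idx=0
  t=21, q=4, idx=1
  t=23, q=4, idx=2
  t=26, q=4, idx=3
  t=30, q=4, idx=4
  t=35, q=4, idx=5

Final answer: 35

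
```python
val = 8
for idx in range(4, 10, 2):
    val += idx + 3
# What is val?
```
Trace:
  val=8
  val=15, idx=4
  val=24, idx=6
  val=35, idx=8

Final answer: 35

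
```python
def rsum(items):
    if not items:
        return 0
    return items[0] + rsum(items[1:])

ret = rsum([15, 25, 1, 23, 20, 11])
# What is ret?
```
Call trace:
rsum(items=[15, 25, 1, 23, 20, 11])
  rsum(items=[25, 1, 23, 20, 11])
    rsum(items=[1, 23, 20, 11])
      rsum(items=[23, 20, 11])
        rsum(items=[20, 11])
          rsum(items=[11])
            rsum(items=[])
            -> return 0
          -> return 11
        -> return 31
      -> return 54
    -> return 55
  -> return 80
-> return 95

Final answer: 95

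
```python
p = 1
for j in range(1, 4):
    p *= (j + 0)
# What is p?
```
Trace:
  p=1
  p=1, j=1
  p=2, j=2
  p=6, j=3

Final answer: 6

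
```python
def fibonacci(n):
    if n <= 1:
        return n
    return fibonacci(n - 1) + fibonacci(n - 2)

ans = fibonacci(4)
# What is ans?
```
Call trace (a repeated sub-call is expanded the first time; later identical calls just restate its return value):
fibonacci(n=4)
  fibonacci(n=3)
    fibonacci(n=2)
      fibonacci(n=1)
      -> return 1
      fibonacci(n=0)
      -> return 0
    -> return 1
    fibonacci(n=1)
    -> return 1
  -> return 2
  fibonacci(n=2) -> return 1  (same call as traced above)
-> return 3

Final answer: 3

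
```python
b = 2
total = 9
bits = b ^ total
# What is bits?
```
Trace:
  b=2
  b=2, total=9
  b=2, total=9, bits=11

Final answer: 11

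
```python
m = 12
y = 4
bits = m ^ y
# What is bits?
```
Trace:
  m=12
  m=12, y=4
  m=12, y=4, bits=8

Final answer: 8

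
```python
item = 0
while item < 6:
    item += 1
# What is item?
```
Trace:
  item=0
  item=1
  item=2
  item=3
  item=4
  item=5
  item=6

Final answer: 6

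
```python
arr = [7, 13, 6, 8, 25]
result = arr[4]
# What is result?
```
Trace:
  arr=[7, 13, 6, 8, 25]
  arr=[7, 13, 6, 8, 25], result=25

Final answer: 25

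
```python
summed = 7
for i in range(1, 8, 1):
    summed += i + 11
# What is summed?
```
Trace:
  summed=7
  summed=19, i=1
  summed=32, i=2
  summed=46, i=3
  summed=61, i=4
  summed=77, i=5
  summed=94, i=6
  summed=112, i=7

Final answer: 112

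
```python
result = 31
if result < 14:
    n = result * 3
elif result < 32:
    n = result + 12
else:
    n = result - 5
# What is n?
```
Trace:
  result=31
  result=31, n=43

Final answer: 43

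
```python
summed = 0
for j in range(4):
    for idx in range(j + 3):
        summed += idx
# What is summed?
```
Trace:
  summed=0
  summed=0, j=0, idx=0
  summed=1, j=0, idx=1
  summed=3, j=0, idx=2
  summed=3, j=1, idx=0
  summed=4, j=1, idx=1
  summed=6, j=1, idx=2
  summed=9, j=1, idx=3
  summed=9, j=2, idx=0
  summed=10, j=2, idx=1
  summed=12, j=2, idx=2
  summed=15, j=2, idx=3
  summed=19, j=2, idx=4
  summed=19, j=3, idx=0
  summed=20, j=3, idx=1
  summed=22, j=3, idx=2
  summed=25, j=3, idx=3
  summed=29, j=3, idx=4
  summed=34, j=3, idx=5

Final answer: 34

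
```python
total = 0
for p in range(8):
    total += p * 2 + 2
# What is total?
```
Trace:
  total=0
  total=2, p=0
  total=6, p=1
  total=12, p=2
  total=20, p=3
  total=30, p=4
  total=42, p=5
  total=56, p=6
  total=72, p=7

Final answer: 72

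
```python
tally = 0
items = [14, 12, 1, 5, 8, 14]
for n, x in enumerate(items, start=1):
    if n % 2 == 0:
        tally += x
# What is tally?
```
Trace:
  tally=0
  tally=0, n=1, x=14
  tally=12, n=2, x=12
  tally=12, n=3, x=1
  tally=17, n=4, x=5
  tally=17, n=5, x=8
  tally=31, n=6, x=14

Final answer: 31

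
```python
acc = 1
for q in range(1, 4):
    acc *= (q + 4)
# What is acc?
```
Trace:
  acc=1
  acc=5, q=1
  acc=30, q=2
  acc=210, q=3

Final answer: 210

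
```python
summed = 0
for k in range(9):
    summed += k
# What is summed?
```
Trace:
  summed=0
  summed=0, k=0
  summed=1, k=1
  summed=3, k=2
  summed=6, k=3
  summed=10, k=4
  summed=15, k=5
  summed=21, k=6
  summed=28, k=7
  summed=36, k=8

Final answer: 36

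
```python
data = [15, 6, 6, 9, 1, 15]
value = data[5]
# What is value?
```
Trace:
  data=[15, 6, 6, 9, 1, 15]
  data=[15, 6, 6, 9, 1, 15], value=15

Final answer: 15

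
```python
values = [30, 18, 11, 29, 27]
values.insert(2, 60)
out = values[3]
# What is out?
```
Trace:
  values=[30, 18, 11, 29, 27]
  values=[30, 18, 60, 11, 29, 27]
  values=[30, 18, 60, 11, 29, 27], out=11

Final answer: 11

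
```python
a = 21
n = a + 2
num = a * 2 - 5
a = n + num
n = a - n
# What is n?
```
Trace:
  a=21
  a=21, n=23
  a=21, n=23, num=37
  a=60, n=23, num=37
  a=60, n=37, num=37

Final answer: 37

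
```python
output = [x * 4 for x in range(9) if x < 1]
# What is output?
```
Trace:
  x=0
  x=1
  x=2
  x=3
  x=4
  x=5
  x=6
  x=7
  x=8
  output=[0]

Final answer: [0]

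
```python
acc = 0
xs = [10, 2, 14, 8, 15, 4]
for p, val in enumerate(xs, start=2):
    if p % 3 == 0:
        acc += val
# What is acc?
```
Trace:
  acc=0
  acc=0, p=2, val=10
  acc=2, p=3, val=2
  acc=2, p=4, val=14
  acc=2, p=5, val=8
  acc=17, p=6, val=15
  acc=17, p=7, val=4

Final answer: 17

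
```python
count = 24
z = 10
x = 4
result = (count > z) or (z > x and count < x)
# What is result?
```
Trace:
  count=24
  count=24, z=10
  count=24, z=10, x=4
  count=24, z=10, x=4, result=True

Final answer: True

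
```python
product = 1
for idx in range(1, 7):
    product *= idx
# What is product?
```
Trace:
  product=1
  product=1, idx=1
  product=2, idx=2
  product=6, idx=3
  product=24, idx=4
  product=120, idx=5
  product=720, idx=6

Final answer: 720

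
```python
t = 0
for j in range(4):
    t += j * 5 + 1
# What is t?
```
Trace:
  t=0
  t=1, j=0
  t=7, j=1
  t=18, j=2
  t=34, j=3

Final answer: 34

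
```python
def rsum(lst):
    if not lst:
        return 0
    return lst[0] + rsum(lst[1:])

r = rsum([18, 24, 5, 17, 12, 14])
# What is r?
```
Call trace:
rsum(lst=[18, 24, 5, 17, 12, 14])
  rsum(lst=[24, 5, 17, 12, 14])
    rsum(lst=[5, 17, 12, 14])
      rsum(lst=[17, 12, 14])
        rsum(lst=[12, 14])
          rsum(lst=[14])
            rsum(lst=[])
            -> return 0
          -> return 14
        -> return 26
      -> return 43
    -> return 48
  -> return 72
-> return 90

Final answer: 90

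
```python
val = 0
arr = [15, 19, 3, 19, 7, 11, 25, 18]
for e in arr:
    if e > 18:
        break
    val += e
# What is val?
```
Trace:
  val=0
  val=15, e=15
  val=15, e=19

Final answer: 15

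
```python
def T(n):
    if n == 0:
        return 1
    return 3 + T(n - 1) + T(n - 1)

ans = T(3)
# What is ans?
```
Call trace (a repeated sub-call is expanded the first time; later identical calls just restate its return value):
T(n=3)
  T(n=2)
    T(n=1)
      T(n=0)
      -> return 1
      T(n=0)
      -> return 1
    -> return 5
    T(n=1) -> return 5  (same call as traced above)
  -> return 13
  T(n=2) -> return 13  (same call as traced above)
-> return 29

Final answer: 29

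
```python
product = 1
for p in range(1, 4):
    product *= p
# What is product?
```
Trace:
  product=1
  product=1, p=1
  product=2, p=2
  product=6, p=3

Final answer: 6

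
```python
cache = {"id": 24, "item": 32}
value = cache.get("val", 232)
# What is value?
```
Trace:
  cache={'id': 24, 'item': 32}
  cache={'id': 24, 'item': 32}, value=232

Final answer: 232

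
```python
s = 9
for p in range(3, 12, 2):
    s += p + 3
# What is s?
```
Trace:
  s=9
  s=15, p=3
  s=23, p=5
  s=33, p=7
  s=45, p=9
  s=59, p=11

Final answer: 59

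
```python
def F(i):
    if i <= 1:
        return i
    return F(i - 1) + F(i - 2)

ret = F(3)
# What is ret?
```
Call trace:
F(i=3)
  F(i=2)
    F(i=1)
    -> return 1
    F(i=0)
    -> return 0
  -> return 1
  F(i=1)
  -> return 1
-> return 2

Final answer: 2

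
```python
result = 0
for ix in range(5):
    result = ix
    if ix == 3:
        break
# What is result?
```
Trace:
  result=0
  result=0, ix=0
  result=1, ix=1
  result=2, ix=2
  result=3, ix=3

Final answer: 3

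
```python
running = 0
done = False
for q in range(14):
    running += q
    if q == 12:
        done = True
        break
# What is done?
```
Trace:
  running=0
  running=0, done=False
  running=0, done=False, q=0
  running=1, done=False, q=1
  running=3, done=False, q=2
  running=6, done=False, q=3
  running=10, done=False, q=4
  running=15, done=False, q=5
  running=21, done=False, q=6
  running=28, done=False, q=7
  running=36, done=False, q=8
  running=45, done=False, q=9
  running=55, done=False, q=10
  running=66, done=False, q=11
  running=78, done=True, q=12

Final answer: True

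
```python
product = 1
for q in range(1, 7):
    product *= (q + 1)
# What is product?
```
Trace:
  product=1
  product=2, q=1
  product=6, q=2
  product=24, q=3
  product=120, q=4
  product=720, q=5
  product=5040, q=6

Final answer: 5040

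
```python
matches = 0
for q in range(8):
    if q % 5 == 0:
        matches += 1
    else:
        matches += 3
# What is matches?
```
Trace:
  matches=0
  matches=1, q=0
  matches=4, q=1
  matches=7, q=2
  matches=10, q=3
  matches=13, q=4
  matches=14, q=5
  matches=17, q=6
  matches=20, q=7

Final answer: 20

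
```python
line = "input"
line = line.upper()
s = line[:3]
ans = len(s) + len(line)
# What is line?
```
Trace:
  line='input'
  line='INPUT'
  line='INPUT', s='INP'
  line='INPUT', s='INP', ans=8

Final answer: 'INPUT'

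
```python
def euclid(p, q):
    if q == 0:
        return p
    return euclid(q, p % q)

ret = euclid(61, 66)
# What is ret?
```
Call trace:
euclid(p=61, q=66)
  euclid(p=66, q=61)
    euclid(p=61, q=5)
      euclid(p=5, q=1)
        euclid(p=1, q=0)
        -> return 1
      -> return 1
    -> return 1
  -> return 1
-> return 1

Final answer: 1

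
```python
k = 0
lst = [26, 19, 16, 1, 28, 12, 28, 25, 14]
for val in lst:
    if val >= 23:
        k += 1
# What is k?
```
Trace:
  k=0
  k=1, val=26
  k=1, val=19
  k=1, val=16
  k=1, val=1
  k=2, val=28
  k=2, val=12
  k=3, val=28
  k=4, val=25
  k=4, val=14

Final answer: 4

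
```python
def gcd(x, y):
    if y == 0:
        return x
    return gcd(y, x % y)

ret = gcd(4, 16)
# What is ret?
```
Call trace:
gcd(x=4, y=16)
  gcd(x=16, y=4)
    gcd(x=4, y=0)
    -> return 4
  -> return 4
-> return 4

Final answer: 4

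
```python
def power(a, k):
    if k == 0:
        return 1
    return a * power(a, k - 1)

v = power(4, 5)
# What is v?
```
Call trace:
power(a=4, k=5)
  power(a=4, k=4)
    power(a=4, k=3)
      power(a=4, k=2)
        power(a=4, k=1)
          power(a=4, k=0)
          -> return 1
        -> return 4
      -> return 16
    -> return 64
  -> return 256
-> return 1024

Final answer: 1024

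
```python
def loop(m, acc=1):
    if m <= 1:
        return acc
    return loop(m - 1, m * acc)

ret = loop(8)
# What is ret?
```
Call trace:
loop(m=8, acc=1)
  loop(m=7, acc=8)
    loop(m=6, acc=56)
      loop(m=5, acc=336)
        loop(m=4, acc=1680)
          loop(m=3, acc=6720)
            loop(m=2, acc=20160)
              loop(m=1, acc=40320)
              -> return 40320
            -> return 40320
          -> return 40320
        -> return 40320
      -> return 40320
    -> return 40320
  -> return 40320
-> return 40320

Final answer: 40320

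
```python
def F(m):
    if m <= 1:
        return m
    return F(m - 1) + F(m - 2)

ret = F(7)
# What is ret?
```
Call trace (a repeated sub-call is expanded the first time; later identical calls just restate its return value):
F(m=7)
  F(m=6)
    F(m=5)
      F(m=4)
        F(m=3)
          F(m=2)
            F(m=1)
            -> return 1
            F(m=0)
            -> return 0
          -> return 1
          F(m=1)
          -> return 1
        -> return 2
        F(m=2) -> return 1  (same call as traced above)
      -> return 3
      F(m=3) -> return 2  (same call as traced above)
    -> return 5
    F(m=4) -> return 3  (same call as traced above)
  -> return 8
  F(m=5) -> return 5  (same call as traced above)
-> return 13

Final answer: 13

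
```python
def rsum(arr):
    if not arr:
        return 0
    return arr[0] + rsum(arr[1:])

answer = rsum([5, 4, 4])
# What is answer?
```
Call trace:
rsum(arr=[5, 4, 4])
  rsum(arr=[4, 4])
    rsum(arr=[4])
      rsum(arr=[])
      -> return 0
    -> return 4
  -> return 8
-> return 13

Final answer: 13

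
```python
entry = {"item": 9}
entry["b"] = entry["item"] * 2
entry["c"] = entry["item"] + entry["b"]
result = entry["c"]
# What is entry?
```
Trace:
  entry={'item': 9}
  entry={'item': 9, 'b': 18}
  entry={'item': 9, 'b': 18, 'c': 27}
  entry={'item': 9, 'b': 18, 'c': 27}, result=27

Final answer: {'item': 9, 'b': 18, 'c': 27}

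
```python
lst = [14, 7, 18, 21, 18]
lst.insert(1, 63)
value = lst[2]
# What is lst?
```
Trace:
  lst=[14, 7, 18, 21, 18]
  lst=[14, 63, 7, 18, 21, 18]
  lst=[14, 63, 7, 18, 21, 18], value=7

Final answer: [14, 63, 7, 18, 21, 18]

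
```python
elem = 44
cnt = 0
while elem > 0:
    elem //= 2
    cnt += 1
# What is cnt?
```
Trace:
  elem=44
  elem=44, cnt=0
  elem=22, cnt=1
  elem=11, cnt=2
  elem=5, cnt=3
  elem=2, cnt=4
  elem=1, cnt=5
  elem=0, cnt=6

Final answer: 6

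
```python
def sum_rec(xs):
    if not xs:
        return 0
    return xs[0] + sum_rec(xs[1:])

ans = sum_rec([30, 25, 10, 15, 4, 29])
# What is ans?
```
Call trace:
sum_rec(xs=[30, 25, 10, 15, 4, 29])
  sum_rec(xs=[25, 10, 15, 4, 29])
    sum_rec(xs=[10, 15, 4, 29])
      sum_rec(xs=[15, 4, 29])
        sum_rec(xs=[4, 29])
          sum_rec(xs=[29])
            sum_rec(xs=[])
            -> return 0
          -> return 29
        -> return 33
      -> return 48
    -> return 58
  -> return 83
-> return 113

Final answer: 113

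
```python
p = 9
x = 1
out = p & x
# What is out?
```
Trace:
  p=9
  p=9, x=1
  p=9, x=1, out=1

Final answer: 1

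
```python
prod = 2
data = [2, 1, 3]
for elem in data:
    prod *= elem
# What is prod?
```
Trace:
  prod=2
  prod=4, elem=2
  prod=4, elem=1
  prod=12, elem=3

Final answer: 12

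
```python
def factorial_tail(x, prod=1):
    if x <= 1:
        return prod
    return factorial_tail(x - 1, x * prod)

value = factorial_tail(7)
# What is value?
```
Call trace:
factorial_tail(x=7, prod=1)
  factorial_tail(x=6, prod=7)
    factorial_tail(x=5, prod=42)
      factorial_tail(x=4, prod=210)
        factorial_tail(x=3, prod=840)
          factorial_tail(x=2, prod=2520)
            factorial_tail(x=1, prod=5040)
            -> return 5040
          -> return 5040
        -> return 5040
      -> return 5040
    -> return 5040
  -> return 5040
-> return 5040

Final answer: 5040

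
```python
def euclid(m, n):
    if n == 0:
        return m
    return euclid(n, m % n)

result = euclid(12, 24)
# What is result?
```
Call trace:
euclid(m=12, n=24)
  euclid(m=24, n=12)
    euclid(m=12, n=0)
    -> return 12
  -> return 12
-> return 12

Final answer: 12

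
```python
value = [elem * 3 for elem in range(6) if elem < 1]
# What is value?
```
Trace:
  elem=0
  elem=1
  elem=2
  elem=3
  elem=4
  elem=5
  value=[0]

Final answer: [0]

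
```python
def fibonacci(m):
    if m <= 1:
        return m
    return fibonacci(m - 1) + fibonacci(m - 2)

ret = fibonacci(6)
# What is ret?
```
Call trace (a repeated sub-call is expanded the first time; later identical calls just restate its return value):
fibonacci(m=6)
  fibonacci(m=5)
    fibonacci(m=4)
      fibonacci(m=3)
        fibonacci(m=2)
          fibonacci(m=1)
          -> return 1
          fibonacci(m=0)
          -> return 0
        -> return 1
        fibonacci(m=1)
        -> return 1
      -> return 2
      fibonacci(m=2) -> return 1  (same call as traced above)
    -> return 3
    fibonacci(m=3) -> return 2  (same call as traced above)
  -> return 5
  fibonacci(m=4) -> return 3  (same call as traced above)
-> return 8

Final answer: 8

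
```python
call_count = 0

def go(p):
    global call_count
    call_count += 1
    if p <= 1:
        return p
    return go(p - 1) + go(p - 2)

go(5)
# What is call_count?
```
Call trace (a repeated sub-call is expanded the first time; later identical calls just restate its return value):
go(p=5)
  go(p=4)
    go(p=3)
      go(p=2)
        go(p=1)
        -> return 1
        go(p=0)
        -> return 0
      -> return 1
      go(p=1)
      -> return 1
    -> return 2
    go(p=2) -> return 1  (same call as traced above)
  -> return 3
  go(p=3) -> return 2  (same call as traced above)
-> return 5

call_count is incremented once per call, so count the calls in each subtree. Let C(p) = number of calls made by go(p).
C(0) = C(1) = 1 (base case, no recursion); C(p) = 1 + C(p - 1) + C(p - 2) otherwise.
C(2) = 1 + C(1) + C(0) = 1 + 1 + 1 = 3
C(3) = 1 + C(2) + C(1) = 1 + 3 + 1 = 5
C(4) = 1 + C(3) + C(2) = 1 + 5 + 3 = 9
C(5) = 1 + C(4) + C(3) = 1 + 9 + 5 = 15
call_count = C(5) = 15

Final answer: 15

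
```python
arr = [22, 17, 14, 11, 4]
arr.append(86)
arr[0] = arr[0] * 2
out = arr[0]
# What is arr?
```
Trace:
  arr=[22, 17, 14, 11, 4]
  arr=[22, 17, 14, 11, 4, 86]
  arr=[44, 17, 14, 11, 4, 86]
  arr=[44, 17, 14, 11, 4, 86], out=44

Final answer: [44, 17, 14, 11, 4, 86]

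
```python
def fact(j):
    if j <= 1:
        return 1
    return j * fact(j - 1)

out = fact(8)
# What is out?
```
Call trace:
fact(j=8)
  fact(j=7)
    fact(j=6)
      fact(j=5)
        fact(j=4)
          fact(j=3)
            fact(j=2)
              fact(j=1)
              -> return 1
            -> return 2
          -> return 6
        -> return 24
      -> return 120
    -> return 720
  -> return 5040
-> return 40320

Final answer: 40320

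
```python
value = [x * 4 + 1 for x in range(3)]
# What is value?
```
Trace:
  x=0
  x=1
  x=2
  value=[1, 5, 9]

Final answer: [1, 5, 9]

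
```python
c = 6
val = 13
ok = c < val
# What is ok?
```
Trace:
  c=6
  c=6, val=13
  c=6, val=13, ok=True

Final answer: True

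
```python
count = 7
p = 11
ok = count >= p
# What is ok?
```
Trace:
  count=7
  count=7, p=11
  count=7, p=11, ok=False

Final answer: False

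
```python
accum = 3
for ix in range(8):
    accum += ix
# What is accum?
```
Trace:
  accum=3
  accum=3, ix=0
  accum=4, ix=1
  accum=6, ix=2
  accum=9, ix=3
  accum=13, ix=4
  accum=18, ix=5
  accum=24, ix=6
  accum=31, ix=7

Final answer: 31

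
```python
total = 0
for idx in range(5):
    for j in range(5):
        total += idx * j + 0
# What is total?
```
Trace:
  total=0
  total=0, idx=0, j=0
  total=0, idx=0, j=1
  total=0, idx=0, j=2
  total=0, idx=0, j=3
  total=0, idx=0, j=4
  total=0, idx=1, j=0
  total=1, idx=1, j=1
  total=3, idx=1, j=2
  total=6, idx=1, j=3
  total=10, idx=1, j=4
  total=10, idx=2, j=0
  total=12, idx=2, j=1
  total=16, idx=2, j=2
  total=22, idx=2, j=3
  total=30, idx=2, j=4
  total=30, idx=3, j=0
  total=33, idx=3, j=1
  total=39, idx=3, j=2
  total=48, idx=3, j=3
  total=60, idx=3, j=4
  total=60, idx=4, j=0
  total=64, idx=4, j=1
  total=72, idx=4, j=2
  total=84, idx=4, j=3
  total=100, idx=4, j=4

Final answer: 100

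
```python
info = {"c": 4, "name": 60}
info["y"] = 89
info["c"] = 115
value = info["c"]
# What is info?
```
Trace:
  info={'c': 4, 'name': 60}
  info={'c': 4, 'name': 60, 'y': 89}
  info={'c': 115, 'name': 60, 'y': 89}
  info={'c': 115, 'name': 60, 'y': 89}, value=115

Final answer: {'c': 115, 'name': 60, 'y': 89}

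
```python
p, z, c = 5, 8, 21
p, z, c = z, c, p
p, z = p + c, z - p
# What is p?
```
Trace:
  p=5, z=8, c=21
  p=8, z=21, c=5
  p=13, z=13, c=5

Final answer: 13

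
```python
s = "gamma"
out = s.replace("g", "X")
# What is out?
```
Trace:
  s='gamma'
  s='gamma', out='Xamma'

Final answer: 'Xamma'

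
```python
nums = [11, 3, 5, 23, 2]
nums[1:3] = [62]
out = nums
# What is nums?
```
Trace:
  nums=[11, 3, 5, 23, 2]
  nums=[11, 62, 23, 2]
  nums=[11, 62, 23, 2], out=[11, 62, 23, 2]

Final answer: [11, 62, 23, 2]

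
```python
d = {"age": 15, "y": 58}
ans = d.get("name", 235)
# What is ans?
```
Trace:
  d={'age': 15, 'y': 58}
  d={'age': 15, 'y': 58}, ans=235

Final answer: 235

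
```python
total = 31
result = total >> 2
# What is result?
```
Trace:
  total=31
  total=31, result=7

Final answer: 7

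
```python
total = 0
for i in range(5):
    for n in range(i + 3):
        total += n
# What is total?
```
Trace:
  total=0
  total=0, i=0, n=0
  total=1, i=0, n=1
  total=3, i=0, n=2
  total=3, i=1, n=0
  total=4, i=1, n=1
  total=6, i=1, n=2
  total=9, i=1, n=3
  total=9, i=2, n=0
  total=10, i=2, n=1
  total=12, i=2, n=2
  total=15, i=2, n=3
  total=19, i=2, n=4
  total=19, i=3, n=0
  total=20, i=3, n=1
  total=22, i=3, n=2
  total=25, i=3, n=3
  total=29, i=3, n=4
  total=34, i=3, n=5
  total=34, i=4, n=0
  total=35, i=4, n=1
  total=37, i=4, n=2
  total=40, i=4, n=3
  total=44, i=4, n=4
  total=49, i=4, n=5
  total=55, i=4, n=6

Final answer: 55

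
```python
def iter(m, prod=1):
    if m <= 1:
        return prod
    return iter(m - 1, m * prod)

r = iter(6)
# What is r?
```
Call trace:
iter(m=6, prod=1)
  iter(m=5, prod=6)
    iter(m=4, prod=30)
      iter(m=3, prod=120)
        iter(m=2, prod=360)
          iter(m=1, prod=720)
          -> return 720
        -> return 720
      -> return 720
    -> return 720
  -> return 720
-> return 720

Final answer: 720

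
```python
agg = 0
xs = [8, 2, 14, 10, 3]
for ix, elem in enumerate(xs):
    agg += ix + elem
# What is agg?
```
Trace:
  agg=0
  agg=8, ix=0, elem=8
  agg=11, ix=1, elem=2
  agg=27, ix=2, elem=14
  agg=40, ix=3, elem=10
  agg=47, ix=4, elem=3

Final answer: 47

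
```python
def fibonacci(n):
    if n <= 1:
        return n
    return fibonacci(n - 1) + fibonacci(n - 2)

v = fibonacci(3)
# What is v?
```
Call trace:
fibonacci(n=3)
  fibonacci(n=2)
    fibonacci(n=1)
    -> return 1
    fibonacci(n=0)
    -> return 0
  -> return 1
  fibonacci(n=1)
  -> return 1
-> return 2

Final answer: 2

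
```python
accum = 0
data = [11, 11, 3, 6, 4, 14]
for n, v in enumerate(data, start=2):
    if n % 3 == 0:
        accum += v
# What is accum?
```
Trace:
  accum=0
  accum=0, n=2, v=11
  accum=11, n=3, v=11
  accum=11, n=4, v=3
  accum=11, n=5, v=6
  accum=15, n=6, v=4
  accum=15, n=7, v=14

Final answer: 15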